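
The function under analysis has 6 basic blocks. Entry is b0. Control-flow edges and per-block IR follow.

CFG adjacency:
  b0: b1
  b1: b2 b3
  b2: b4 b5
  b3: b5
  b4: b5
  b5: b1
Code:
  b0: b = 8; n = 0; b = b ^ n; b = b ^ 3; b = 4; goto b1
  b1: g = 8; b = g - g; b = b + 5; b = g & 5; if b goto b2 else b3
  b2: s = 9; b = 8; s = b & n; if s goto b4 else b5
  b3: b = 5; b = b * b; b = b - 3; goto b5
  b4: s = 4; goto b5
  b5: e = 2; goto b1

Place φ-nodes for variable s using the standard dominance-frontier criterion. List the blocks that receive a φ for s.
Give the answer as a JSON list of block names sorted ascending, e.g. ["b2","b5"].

Answer: ["b1", "b5"]

Analysis:
idom tree: b1←b0 b2←b1 b3←b1 b4←b2 b5←b1
Dom∩ at merges:
  b1: preds {b0,b5}: {b0} ∩ {b0,b1,b5} = {b0}; idom=b0
  b5: preds {b2,b3,b4}: {b0,b1,b2} ∩ {b0,b1,b3} ∩ {b0,b1,b2,b4} = {b0,b1}; idom=b1

Frontier:
  join b1 pred b0: · stop@b0
  join b1 pred b5: b5→b1 stop@b0
  join b5 pred b2: b2 stop@b1
  join b5 pred b3: b3 stop@b1
  join b5 pred b4: b4→b2 stop@b1
  DF(b0)=∅
  DF(b1)={b1}
  DF(b2)={b5}
  DF(b3)={b5}
  DF(b4)={b5}
  DF(b5)={b1}

φ for s: defs {b2,b4}
  DF⁺ = {b1,b5}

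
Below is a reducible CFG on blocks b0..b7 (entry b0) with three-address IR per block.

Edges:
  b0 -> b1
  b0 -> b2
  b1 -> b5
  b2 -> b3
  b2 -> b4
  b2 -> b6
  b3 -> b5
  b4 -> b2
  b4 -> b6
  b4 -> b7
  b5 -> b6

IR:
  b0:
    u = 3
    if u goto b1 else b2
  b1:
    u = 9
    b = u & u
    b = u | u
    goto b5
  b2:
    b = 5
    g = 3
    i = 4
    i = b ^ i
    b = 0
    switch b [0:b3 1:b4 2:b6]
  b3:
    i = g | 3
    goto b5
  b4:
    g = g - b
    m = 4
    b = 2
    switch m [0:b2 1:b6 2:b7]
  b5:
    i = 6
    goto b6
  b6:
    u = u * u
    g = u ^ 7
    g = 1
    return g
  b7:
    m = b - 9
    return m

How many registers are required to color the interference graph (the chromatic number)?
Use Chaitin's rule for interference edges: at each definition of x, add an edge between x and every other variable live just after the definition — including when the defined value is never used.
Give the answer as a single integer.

Per-block:
  b0: def={u} ue=∅
  b1: def={b,u} ue=∅
  b2: def={b,g,i} ue=∅
  b3: def={i} ue={g}
  b4: def={b,g,m} ue={b,g}
  b5: def={i} ue=∅
  b6: def={g,u} ue={u}
  b7: def={m} ue={b}

Liveness:
  b0 li=∅ lo={u}
  b1 li=∅ lo={u}
  b2 li={u} lo={b,g,u}
  b3 li={g,u} lo={u}
  b4 li={b,g,u} lo={b,u}
  b5 li={u} lo={u}
  b6 li={u} lo=∅
  b7 li={b} lo=∅

Interference:
  b: {g,i,m,u}
  g: {b,i,u}
  i: {b,g,u}
  m: {b,u}
  u: {b,g,i,m}

Registers:
  {b,g,i,u} pairwise interfere (4-clique) ⇒ χ ≥ 4
  assign b→c0 g→c2 i→c3 m→c2 u→c1 — no edge inside a register ⇒ χ ≤ 4
  χ = 4

Answer: 4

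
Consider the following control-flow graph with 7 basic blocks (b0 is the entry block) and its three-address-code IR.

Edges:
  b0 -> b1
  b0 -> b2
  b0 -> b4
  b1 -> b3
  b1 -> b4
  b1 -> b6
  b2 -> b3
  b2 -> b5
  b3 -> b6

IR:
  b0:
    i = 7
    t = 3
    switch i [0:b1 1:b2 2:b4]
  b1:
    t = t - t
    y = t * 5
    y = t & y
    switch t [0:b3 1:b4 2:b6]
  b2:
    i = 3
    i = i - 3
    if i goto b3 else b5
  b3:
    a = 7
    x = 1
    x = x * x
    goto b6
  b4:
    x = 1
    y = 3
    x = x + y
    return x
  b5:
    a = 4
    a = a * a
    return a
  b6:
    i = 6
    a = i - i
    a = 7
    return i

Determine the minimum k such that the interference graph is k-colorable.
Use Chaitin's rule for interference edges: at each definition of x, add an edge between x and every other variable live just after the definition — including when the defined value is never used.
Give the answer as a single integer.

Answer: 2

Working:
def/use:
  b0: def={i,t} ue=∅
  b1: def={t,y} ue={t}
  b2: def={i} ue=∅
  b3: def={a,x} ue=∅
  b4: def={x,y} ue=∅
  b5: def={a} ue=∅
  b6: def={a,i} ue=∅

Liveness:
  b0 li=∅ lo={t}
  b1 li={t} lo=∅
  b2 li=∅ lo=∅
  b3 li=∅ lo=∅
  b4 li=∅ lo=∅
  b5 li=∅ lo=∅
  b6 li=∅ lo=∅

Interference:
  a: {i}
  i: {a,t}
  t: {i,y}
  x: {y}
  y: {t,x}

Colouring:
  {a,i} pairwise interfere (2-clique) ⇒ χ ≥ 2
  assign a→R1 i→R0 t→R1 x→R1 y→R0 — no edge inside a register ⇒ χ ≤ 2
  χ = 2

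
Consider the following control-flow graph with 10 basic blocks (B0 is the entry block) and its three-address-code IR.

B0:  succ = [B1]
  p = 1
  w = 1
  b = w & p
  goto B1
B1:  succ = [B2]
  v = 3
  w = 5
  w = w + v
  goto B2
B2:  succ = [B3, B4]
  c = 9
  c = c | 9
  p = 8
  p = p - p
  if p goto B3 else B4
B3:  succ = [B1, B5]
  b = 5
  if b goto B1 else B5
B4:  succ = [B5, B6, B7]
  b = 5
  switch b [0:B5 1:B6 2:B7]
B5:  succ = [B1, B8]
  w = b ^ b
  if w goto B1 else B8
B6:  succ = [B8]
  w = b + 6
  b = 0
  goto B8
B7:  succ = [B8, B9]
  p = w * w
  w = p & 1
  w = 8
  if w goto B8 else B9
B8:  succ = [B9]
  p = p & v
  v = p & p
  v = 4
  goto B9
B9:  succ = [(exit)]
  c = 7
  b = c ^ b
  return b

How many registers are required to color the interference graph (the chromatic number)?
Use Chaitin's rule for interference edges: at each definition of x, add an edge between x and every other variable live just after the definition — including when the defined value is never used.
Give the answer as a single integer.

def/use:
  B0 def {b,p,w} use ∅
  B1 def {v,w} use ∅
  B2 def {c,p} use ∅
  B3 def {b} use ∅
  B4 def {b} use ∅
  B5 def {w} use {b}
  B6 def {b,w} use {b}
  B7 def {p,w} use {w}
  B8 def {p,v} use {p,v}
  B9 def {b,c} use {b}

Live sets:
  B0: in=∅ out=∅
  B1: in=∅ out={v,w}
  B2: in={v,w} out={p,v,w}
  B3: in={p,v} out={b,p,v}
  B4: in={p,v,w} out={b,p,v,w}
  B5: in={b,p,v} out={b,p,v}
  B6: in={b,p,v} out={b,p,v}
  B7: in={b,v,w} out={b,p,v}
  B8: in={b,p,v} out={b}
  B9: in={b} out=∅

Conflict graph:
  b — {c,p,v,w}
  c — {b,v,w}
  p — {b,v,w}
  v — {b,c,p,w}
  w — {b,c,p,v}

Chromatic number:
  lower bound: {b,c,v,w} mutually conflict ⇒ χ ≥ 4
  assign b→c0 c→c3 p→c3 v→c1 w→c2 — no edge inside a register ⇒ χ ≤ 4
  χ = 4

Answer: 4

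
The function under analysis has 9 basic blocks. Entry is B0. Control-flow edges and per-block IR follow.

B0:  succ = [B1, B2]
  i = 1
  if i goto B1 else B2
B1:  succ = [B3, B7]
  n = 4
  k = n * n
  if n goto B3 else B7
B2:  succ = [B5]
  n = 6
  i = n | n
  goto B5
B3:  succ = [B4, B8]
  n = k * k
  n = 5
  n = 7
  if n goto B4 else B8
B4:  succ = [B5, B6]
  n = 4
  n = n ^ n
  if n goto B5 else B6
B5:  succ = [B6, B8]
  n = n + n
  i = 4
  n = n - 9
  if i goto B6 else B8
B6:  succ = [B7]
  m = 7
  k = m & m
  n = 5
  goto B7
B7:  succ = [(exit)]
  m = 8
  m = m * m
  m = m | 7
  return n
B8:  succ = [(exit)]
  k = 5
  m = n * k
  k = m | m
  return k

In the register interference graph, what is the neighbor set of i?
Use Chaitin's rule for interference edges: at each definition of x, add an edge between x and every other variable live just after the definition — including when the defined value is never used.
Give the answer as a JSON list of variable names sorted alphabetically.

Answer: ["n"]

Analysis:
def/use:
  B0: {i} / ∅
  B1: {k,n} / ∅
  B2: {i,n} / ∅
  B3: {n} / {k}
  B4: {n} / ∅
  B5: {i,n} / {n}
  B6: {k,m,n} / ∅
  B7: {m} / {n}
  B8: {k,m} / {n}

Backward fixpoint:
  B0 li=∅ lo=∅
  B1 li=∅ lo={k,n}
  B2 li=∅ lo={n}
  B3 li={k} lo={n}
  B4 li=∅ lo={n}
  B5 li={n} lo={n}
  B6 li=∅ lo={n}
  B7 li={n} lo=∅
  B8 li={n} lo=∅

Interference:
  i↔{n}
  k↔{n}
  m↔{n}
  n↔{i,k,m}

N(i) = ["n"]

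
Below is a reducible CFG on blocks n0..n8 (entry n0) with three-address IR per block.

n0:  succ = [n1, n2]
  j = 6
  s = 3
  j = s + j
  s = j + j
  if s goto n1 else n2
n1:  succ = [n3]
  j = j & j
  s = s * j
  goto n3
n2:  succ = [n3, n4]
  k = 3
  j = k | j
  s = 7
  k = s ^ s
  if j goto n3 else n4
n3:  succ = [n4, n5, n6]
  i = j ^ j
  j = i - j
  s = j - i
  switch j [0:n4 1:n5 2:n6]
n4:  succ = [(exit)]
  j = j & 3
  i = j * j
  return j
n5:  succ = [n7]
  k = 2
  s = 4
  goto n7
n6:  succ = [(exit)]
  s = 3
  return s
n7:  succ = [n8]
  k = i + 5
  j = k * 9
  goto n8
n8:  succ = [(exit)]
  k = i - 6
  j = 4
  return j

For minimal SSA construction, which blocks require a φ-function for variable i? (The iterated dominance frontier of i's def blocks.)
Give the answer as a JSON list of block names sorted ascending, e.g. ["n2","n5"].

idom tree: n1←n0 n2←n0 n3←n0 n4←n0 n5←n3 n6←n3 n7←n5 n8←n7
Dom at joins:
  n3: preds {n1,n2}: {n0,n1} ∩ {n0,n2} = {n0}; idom=n0
  n4: preds {n2,n3}: {n0,n2} ∩ {n0,n3} = {n0}; idom=n0

DF derivation:
  n3←n1: walk n1 to n0
  n3←n2: walk n2 to n0
  n4←n2: walk n2 to n0
  n4←n3: walk n3 to n0
  n0 → ∅
  n1 → {n3}
  n2 → {n3,n4}
  n3 → {n4}
  n4 → ∅
  n5 → ∅
  n6 → ∅
  n7 → ∅
  n8 → ∅

φ for i: defs {n3,n4}
  DF⁺ = {n4}

Answer: ["n4"]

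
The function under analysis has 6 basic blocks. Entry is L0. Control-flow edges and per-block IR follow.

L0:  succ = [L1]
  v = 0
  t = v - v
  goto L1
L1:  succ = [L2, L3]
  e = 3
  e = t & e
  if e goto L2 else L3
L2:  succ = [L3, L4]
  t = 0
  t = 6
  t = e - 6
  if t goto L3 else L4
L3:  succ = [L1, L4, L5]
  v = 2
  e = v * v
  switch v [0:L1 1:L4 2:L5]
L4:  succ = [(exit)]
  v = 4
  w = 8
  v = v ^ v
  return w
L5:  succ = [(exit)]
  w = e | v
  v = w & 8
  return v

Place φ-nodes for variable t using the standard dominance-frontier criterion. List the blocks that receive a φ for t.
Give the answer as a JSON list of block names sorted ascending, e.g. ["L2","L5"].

Answer: ["L1", "L3", "L4"]

Analysis:
idom tree: L1←L0 L2←L1 L3←L1 L4←L1 L5←L3
Dom at joins:
  L1: preds {L0,L3}: {L0} ∩ {L0,L1,L3} = {L0}; idom=L0
  L3: preds {L1,L2}: {L0,L1} ∩ {L0,L1,L2} = {L0,L1}; idom=L1
  L4: preds {L2,L3}: {L0,L1,L2} ∩ {L0,L1,L3} = {L0,L1}; idom=L1

DF walk-up:
  L1←L0: walk · to L0
  L1←L3: walk L3→L1 to L0
  L3←L1: walk · to L1
  L3←L2: walk L2 to L1
  L4←L2: walk L2 to L1
  L4←L3: walk L3 to L1
  L0: DF=∅
  L1: DF={L1}
  L2: DF={L3,L4}
  L3: DF={L1,L4}
  L4: DF=∅
  L5: DF=∅

φ for t: defs {L0,L2}
  DF⁺ = {L1,L3,L4}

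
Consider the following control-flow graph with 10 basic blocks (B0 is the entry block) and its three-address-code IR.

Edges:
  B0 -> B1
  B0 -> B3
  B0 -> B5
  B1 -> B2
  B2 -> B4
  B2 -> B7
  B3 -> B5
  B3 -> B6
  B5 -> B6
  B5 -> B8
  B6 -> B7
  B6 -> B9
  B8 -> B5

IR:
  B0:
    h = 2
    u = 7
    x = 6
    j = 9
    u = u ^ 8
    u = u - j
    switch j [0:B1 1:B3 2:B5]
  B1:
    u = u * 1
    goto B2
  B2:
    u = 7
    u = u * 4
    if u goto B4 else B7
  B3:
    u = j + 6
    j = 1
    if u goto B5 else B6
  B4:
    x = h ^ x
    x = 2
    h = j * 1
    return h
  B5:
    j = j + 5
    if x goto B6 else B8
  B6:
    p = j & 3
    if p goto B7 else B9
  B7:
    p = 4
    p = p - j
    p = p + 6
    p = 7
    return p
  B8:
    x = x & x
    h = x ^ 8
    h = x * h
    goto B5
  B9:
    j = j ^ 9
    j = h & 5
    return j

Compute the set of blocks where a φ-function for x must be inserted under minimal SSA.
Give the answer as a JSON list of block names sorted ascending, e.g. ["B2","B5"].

Answer: ["B5", "B6", "B7"]

Derivation:
idom tree: B1←B0 B2←B1 B3←B0 B4←B2 B5←B0 B6←B0 B7←B0 B8←B5 B9←B6
Join-block Dom:
  B5: preds {B0,B3,B8}: {B0} ∩ {B0,B3} ∩ {B0,B5,B8} = {B0}; idom=B0
  B6: preds {B3,B5}: {B0,B3} ∩ {B0,B5} = {B0}; idom=B0
  B7: preds {B2,B6}: {B0,B1,B2} ∩ {B0,B6} = {B0}; idom=B0

DF derivation:
  join B5 pred B0: · stop@B0
  join B5 pred B3: B3 stop@B0
  join B5 pred B8: B8→B5 stop@B0
  join B6 pred B3: B3 stop@B0
  join B6 pred B5: B5 stop@B0
  join B7 pred B2: B2→B1 stop@B0
  join B7 pred B6: B6 stop@B0
  B0: DF=∅
  B1: DF={B7}
  B2: DF={B7}
  B3: DF={B5,B6}
  B4: DF=∅
  B5: DF={B5,B6}
  B6: DF={B7}
  B7: DF=∅
  B8: DF={B5}
  B9: DF=∅

φ for x: defs {B0,B4,B8}
  DF⁺ = {B5,B6,B7}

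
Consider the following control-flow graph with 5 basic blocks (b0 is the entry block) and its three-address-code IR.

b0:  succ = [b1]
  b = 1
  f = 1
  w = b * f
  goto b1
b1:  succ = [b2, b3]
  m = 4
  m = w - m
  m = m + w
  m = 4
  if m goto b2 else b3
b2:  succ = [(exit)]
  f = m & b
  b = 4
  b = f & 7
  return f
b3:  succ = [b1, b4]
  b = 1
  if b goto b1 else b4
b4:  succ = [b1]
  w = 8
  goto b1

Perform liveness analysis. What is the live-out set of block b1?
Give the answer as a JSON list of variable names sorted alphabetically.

Answer: ["b", "m", "w"]

Analysis:
Per-block:
  b0: {b,f,w} / ∅
  b1: {m} / {w}
  b2: {b,f} / {b,m}
  b3: {b} / ∅
  b4: {w} / ∅

Liveness:
  b0 li=∅ lo={b,w}
  b1 li={b,w} lo={b,m,w}
  b2 li={b,m} lo=∅
  b3 li={w} lo={b,w}
  b4 li={b} lo={b,w}

live-out(b1) = ["b", "m", "w"]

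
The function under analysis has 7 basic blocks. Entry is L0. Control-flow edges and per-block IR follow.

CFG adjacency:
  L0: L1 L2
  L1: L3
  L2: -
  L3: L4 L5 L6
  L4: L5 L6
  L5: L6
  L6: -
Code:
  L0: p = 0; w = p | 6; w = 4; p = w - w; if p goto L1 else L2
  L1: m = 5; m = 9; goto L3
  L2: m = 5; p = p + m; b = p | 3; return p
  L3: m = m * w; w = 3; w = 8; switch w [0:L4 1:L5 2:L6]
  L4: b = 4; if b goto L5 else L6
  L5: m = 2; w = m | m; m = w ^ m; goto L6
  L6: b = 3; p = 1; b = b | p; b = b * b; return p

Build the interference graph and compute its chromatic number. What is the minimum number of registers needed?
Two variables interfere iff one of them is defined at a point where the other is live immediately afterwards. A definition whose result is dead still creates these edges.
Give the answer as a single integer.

Answer: 3

Analysis:
Per-block:
  L0: def={p,w} ue=∅
  L1: def={m} ue=∅
  L2: def={b,m,p} ue={p}
  L3: def={m,w} ue={m,w}
  L4: def={b} ue=∅
  L5: def={m,w} ue=∅
  L6: def={b,p} ue=∅

Backward fixpoint:
  live L0: ∅→{p,w}
  live L1: {w}→{m,w}
  live L2: {p}→∅
  live L3: {m,w}→∅
  live L4: ∅→∅
  live L5: ∅→∅
  live L6: ∅→∅

Conflict graph:
  b: {p}
  m: {p,w}
  p: {b,m,w}
  w: {m,p}

Colouring:
  {m,p,w} pairwise interfere (3-clique) ⇒ χ ≥ 3
  3-colouring: r0={p}  r1={b,m}  r2={w}
  χ = 3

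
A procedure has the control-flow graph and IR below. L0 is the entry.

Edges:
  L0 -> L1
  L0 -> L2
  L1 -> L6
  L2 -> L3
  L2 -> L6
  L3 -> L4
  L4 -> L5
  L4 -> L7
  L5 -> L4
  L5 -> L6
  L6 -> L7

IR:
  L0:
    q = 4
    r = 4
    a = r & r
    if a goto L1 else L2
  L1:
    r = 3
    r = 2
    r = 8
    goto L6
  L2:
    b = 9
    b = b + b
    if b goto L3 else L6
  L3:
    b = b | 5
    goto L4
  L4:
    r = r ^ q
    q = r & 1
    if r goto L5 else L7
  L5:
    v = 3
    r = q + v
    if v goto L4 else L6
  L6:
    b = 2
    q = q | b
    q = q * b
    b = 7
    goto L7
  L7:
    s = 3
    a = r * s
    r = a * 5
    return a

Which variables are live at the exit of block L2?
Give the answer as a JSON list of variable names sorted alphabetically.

Answer: ["b", "q", "r"]

Working:
Block summaries:
  L0: def={a,q,r} ue=∅
  L1: def={r} ue=∅
  L2: def={b} ue=∅
  L3: def={b} ue={b}
  L4: def={q,r} ue={q,r}
  L5: def={r,v} ue={q}
  L6: def={b,q} ue={q}
  L7: def={a,r,s} ue={r}

Liveness:
  live L0: ∅→{q,r}
  live L1: {q}→{q,r}
  live L2: {q,r}→{b,q,r}
  live L3: {b,q,r}→{q,r}
  live L4: {q,r}→{q,r}
  live L5: {q}→{q,r}
  live L6: {q,r}→{r}
  live L7: {r}→∅

live-out(L2) = ["b", "q", "r"]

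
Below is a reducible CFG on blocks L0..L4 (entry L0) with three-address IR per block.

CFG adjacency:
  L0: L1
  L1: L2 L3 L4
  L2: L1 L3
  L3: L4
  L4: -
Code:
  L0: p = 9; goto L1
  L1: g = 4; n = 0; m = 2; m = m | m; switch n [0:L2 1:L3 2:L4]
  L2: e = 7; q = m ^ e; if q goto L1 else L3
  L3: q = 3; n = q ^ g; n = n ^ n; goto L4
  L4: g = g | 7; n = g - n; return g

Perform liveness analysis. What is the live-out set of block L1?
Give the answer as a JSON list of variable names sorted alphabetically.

Answer: ["g", "m", "n"]

Analysis:
Block summaries:
  L0: {p} / ∅
  L1: {g,m,n} / ∅
  L2: {e,q} / {m}
  L3: {n,q} / {g}
  L4: {g,n} / {g,n}

Live sets:
  L0: in=∅ out=∅
  L1: in=∅ out={g,m,n}
  L2: in={g,m} out={g}
  L3: in={g} out={g,n}
  L4: in={g,n} out=∅

live-out(L1) = ["g", "m", "n"]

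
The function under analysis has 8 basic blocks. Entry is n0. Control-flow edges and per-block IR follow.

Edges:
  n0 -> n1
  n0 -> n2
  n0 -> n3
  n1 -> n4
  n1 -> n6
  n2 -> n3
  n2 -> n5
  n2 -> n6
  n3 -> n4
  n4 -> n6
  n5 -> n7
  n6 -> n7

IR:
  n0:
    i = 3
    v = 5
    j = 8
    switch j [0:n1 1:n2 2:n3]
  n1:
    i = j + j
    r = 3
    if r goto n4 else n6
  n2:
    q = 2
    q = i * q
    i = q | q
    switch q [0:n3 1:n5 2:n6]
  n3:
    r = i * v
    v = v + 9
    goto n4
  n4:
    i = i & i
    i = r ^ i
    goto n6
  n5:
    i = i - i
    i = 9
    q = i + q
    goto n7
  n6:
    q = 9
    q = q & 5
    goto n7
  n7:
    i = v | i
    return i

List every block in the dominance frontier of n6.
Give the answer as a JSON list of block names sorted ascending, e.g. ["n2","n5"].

idom tree: n1←n0 n2←n0 n3←n0 n4←n0 n5←n2 n6←n0 n7←n0
Join-block Dom:
  n3: preds {n0,n2}: {n0} ∩ {n0,n2} = {n0}; idom=n0
  n4: preds {n1,n3}: {n0,n1} ∩ {n0,n3} = {n0}; idom=n0
  n6: preds {n1,n2,n4}: {n0,n1} ∩ {n0,n2} ∩ {n0,n4} = {n0}; idom=n0
  n7: preds {n5,n6}: {n0,n2,n5} ∩ {n0,n6} = {n0}; idom=n0

Frontier:
  join n3 pred n0: · stop@n0
  join n3 pred n2: n2 stop@n0
  join n4 pred n1: n1 stop@n0
  join n4 pred n3: n3 stop@n0
  join n6 pred n1: n1 stop@n0
  join n6 pred n2: n2 stop@n0
  join n6 pred n4: n4 stop@n0
  join n7 pred n5: n5→n2 stop@n0
  join n7 pred n6: n6 stop@n0
  n0: DF=∅
  n1: DF={n4,n6}
  n2: DF={n3,n6,n7}
  n3: DF={n4}
  n4: DF={n6}
  n5: DF={n7}
  n6: DF={n7}
  n7: DF=∅

DF(n6) = ["n7"]

Answer: ["n7"]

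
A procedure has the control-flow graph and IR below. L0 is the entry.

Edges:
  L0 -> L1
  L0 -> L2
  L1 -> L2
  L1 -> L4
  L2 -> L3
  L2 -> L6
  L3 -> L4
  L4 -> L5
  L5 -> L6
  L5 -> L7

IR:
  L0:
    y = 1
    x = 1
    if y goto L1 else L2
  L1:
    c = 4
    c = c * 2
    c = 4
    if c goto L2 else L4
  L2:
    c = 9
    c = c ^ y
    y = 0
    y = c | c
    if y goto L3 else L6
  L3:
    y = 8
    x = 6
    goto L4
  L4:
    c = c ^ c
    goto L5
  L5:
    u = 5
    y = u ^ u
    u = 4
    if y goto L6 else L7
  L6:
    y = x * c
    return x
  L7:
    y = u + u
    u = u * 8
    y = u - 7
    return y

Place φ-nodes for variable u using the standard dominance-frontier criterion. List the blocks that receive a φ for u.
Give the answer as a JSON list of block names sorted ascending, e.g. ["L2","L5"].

idom tree: L1←L0 L2←L0 L3←L2 L4←L0 L5←L4 L6←L0 L7←L5
Dom at joins:
  L2: preds {L0,L1}: {L0} ∩ {L0,L1} = {L0}; idom=L0
  L4: preds {L1,L3}: {L0,L1} ∩ {L0,L2,L3} = {L0}; idom=L0
  L6: preds {L2,L5}: {L0,L2} ∩ {L0,L4,L5} = {L0}; idom=L0

DF derivation:
  join L2 pred L0: · stop@L0
  join L2 pred L1: L1 stop@L0
  join L4 pred L1: L1 stop@L0
  join L4 pred L3: L3→L2 stop@L0
  join L6 pred L2: L2 stop@L0
  join L6 pred L5: L5→L4 stop@L0
  L0: DF=∅
  L1: DF={L2,L4}
  L2: DF={L4,L6}
  L3: DF={L4}
  L4: DF={L6}
  L5: DF={L6}
  L6: DF=∅
  L7: DF=∅

φ for u: defs {L5,L7}
  DF⁺ = {L6}

Answer: ["L6"]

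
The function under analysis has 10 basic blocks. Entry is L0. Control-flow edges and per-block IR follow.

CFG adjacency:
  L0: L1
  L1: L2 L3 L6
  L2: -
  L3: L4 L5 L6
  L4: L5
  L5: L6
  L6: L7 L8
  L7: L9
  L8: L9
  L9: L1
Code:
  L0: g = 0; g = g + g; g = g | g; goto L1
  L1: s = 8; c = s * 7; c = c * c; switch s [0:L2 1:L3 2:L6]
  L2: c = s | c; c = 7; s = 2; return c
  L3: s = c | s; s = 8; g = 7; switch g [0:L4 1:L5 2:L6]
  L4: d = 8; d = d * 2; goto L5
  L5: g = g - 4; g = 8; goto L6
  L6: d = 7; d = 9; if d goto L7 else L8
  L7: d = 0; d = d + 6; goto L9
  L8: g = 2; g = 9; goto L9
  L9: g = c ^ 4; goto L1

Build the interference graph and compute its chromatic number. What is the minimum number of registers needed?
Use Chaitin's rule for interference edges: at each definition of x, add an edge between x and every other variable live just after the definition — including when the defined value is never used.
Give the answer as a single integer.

Per-block:
  L0 def {g} use ∅
  L1 def {c,s} use ∅
  L2 def {c,s} use {c,s}
  L3 def {g,s} use {c,s}
  L4 def {d} use ∅
  L5 def {g} use {g}
  L6 def {d} use ∅
  L7 def {d} use ∅
  L8 def {g} use ∅
  L9 def {g} use {c}

Live sets:
  L0 li=∅ lo=∅
  L1 li=∅ lo={c,s}
  L2 li={c,s} lo=∅
  L3 li={c,s} lo={c,g}
  L4 li={c,g} lo={c,g}
  L5 li={c,g} lo={c}
  L6 li={c} lo={c}
  L7 li={c} lo={c}
  L8 li={c} lo={c}
  L9 li={c} lo=∅

Interfere edges:
  c: {d,g,s}
  d: {c,g}
  g: {c,d}
  s: {c}

Chromatic number:
  lower bound: {c,d,g} mutually conflict ⇒ χ ≥ 3
  assign c→r0 d→r1 g→r2 s→r1 — no edge inside a register ⇒ χ ≤ 3
  χ = 3

Answer: 3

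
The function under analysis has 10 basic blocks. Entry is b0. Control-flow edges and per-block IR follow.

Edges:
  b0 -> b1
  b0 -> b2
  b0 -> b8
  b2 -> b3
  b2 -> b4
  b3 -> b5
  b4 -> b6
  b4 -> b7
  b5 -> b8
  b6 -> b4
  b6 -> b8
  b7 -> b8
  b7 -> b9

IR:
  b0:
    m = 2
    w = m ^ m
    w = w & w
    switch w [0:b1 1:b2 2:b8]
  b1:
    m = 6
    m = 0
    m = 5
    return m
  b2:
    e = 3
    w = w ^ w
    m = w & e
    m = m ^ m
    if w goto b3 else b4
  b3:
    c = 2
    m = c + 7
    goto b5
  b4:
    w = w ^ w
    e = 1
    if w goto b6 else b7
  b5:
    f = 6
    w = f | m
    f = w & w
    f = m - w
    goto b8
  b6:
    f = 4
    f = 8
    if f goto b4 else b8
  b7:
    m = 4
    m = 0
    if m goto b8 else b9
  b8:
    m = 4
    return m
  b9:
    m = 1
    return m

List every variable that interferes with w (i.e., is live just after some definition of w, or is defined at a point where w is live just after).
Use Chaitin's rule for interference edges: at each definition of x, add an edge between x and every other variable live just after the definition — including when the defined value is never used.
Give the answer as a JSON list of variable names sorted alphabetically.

Answer: ["e", "f", "m"]

Analysis:
def/use:
  b0: def={m,w} ue=∅
  b1: def={m} ue=∅
  b2: def={e,m,w} ue={w}
  b3: def={c,m} ue=∅
  b4: def={e,w} ue={w}
  b5: def={f,w} ue={m}
  b6: def={f} ue=∅
  b7: def={m} ue=∅
  b8: def={m} ue=∅
  b9: def={m} ue=∅

Backward fixpoint:
  b0: in=∅ out={w}
  b1: in=∅ out=∅
  b2: in={w} out={w}
  b3: in=∅ out={m}
  b4: in={w} out={w}
  b5: in={m} out=∅
  b6: in={w} out={w}
  b7: in=∅ out=∅
  b8: in=∅ out=∅
  b9: in=∅ out=∅

Interference:
  c↔∅
  e↔{w}
  f↔{m,w}
  m↔{f,w}
  w↔{e,f,m}

N(w) = ["e", "f", "m"]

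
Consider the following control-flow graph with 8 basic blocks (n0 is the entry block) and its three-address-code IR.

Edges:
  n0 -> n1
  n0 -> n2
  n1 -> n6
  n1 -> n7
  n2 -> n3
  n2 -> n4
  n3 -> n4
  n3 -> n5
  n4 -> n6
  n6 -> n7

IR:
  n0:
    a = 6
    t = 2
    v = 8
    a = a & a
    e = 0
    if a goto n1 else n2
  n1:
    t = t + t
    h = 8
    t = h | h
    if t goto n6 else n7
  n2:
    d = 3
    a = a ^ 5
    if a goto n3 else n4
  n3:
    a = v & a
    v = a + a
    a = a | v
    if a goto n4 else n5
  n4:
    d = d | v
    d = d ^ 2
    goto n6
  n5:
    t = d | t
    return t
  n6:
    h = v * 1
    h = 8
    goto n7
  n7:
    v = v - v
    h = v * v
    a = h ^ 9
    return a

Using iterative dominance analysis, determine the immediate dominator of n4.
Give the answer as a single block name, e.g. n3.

idom tree: n1←n0 n2←n0 n3←n2 n4←n2 n5←n3 n6←n0 n7←n0
Join-block Dom:
  n4: preds {n2,n3}: {n0,n2} ∩ {n0,n2,n3} = {n0,n2}; idom=n2
  n6: preds {n1,n4}: {n0,n1} ∩ {n0,n2,n4} = {n0}; idom=n0
  n7: preds {n1,n6}: {n0,n1} ∩ {n0,n6} = {n0}; idom=n0

idom(n4) = n2

Answer: n2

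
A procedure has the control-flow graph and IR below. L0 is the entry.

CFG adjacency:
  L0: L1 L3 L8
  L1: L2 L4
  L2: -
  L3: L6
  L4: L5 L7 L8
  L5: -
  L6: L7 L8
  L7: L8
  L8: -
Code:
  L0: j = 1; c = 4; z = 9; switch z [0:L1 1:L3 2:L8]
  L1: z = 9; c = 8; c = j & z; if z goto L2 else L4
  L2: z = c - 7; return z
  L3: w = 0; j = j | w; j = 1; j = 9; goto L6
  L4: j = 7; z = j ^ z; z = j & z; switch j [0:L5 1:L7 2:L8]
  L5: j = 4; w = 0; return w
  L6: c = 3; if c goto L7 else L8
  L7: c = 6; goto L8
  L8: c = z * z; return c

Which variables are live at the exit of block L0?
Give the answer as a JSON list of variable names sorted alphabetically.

Answer: ["j", "z"]

Derivation:
def/use:
  L0: {c,j,z} / ∅
  L1: {c,z} / {j}
  L2: {z} / {c}
  L3: {j,w} / {j}
  L4: {j,z} / {z}
  L5: {j,w} / ∅
  L6: {c} / ∅
  L7: {c} / ∅
  L8: {c} / {z}

Liveness:
  live L0: ∅→{j,z}
  live L1: {j}→{c,z}
  live L2: {c}→∅
  live L3: {j,z}→{z}
  live L4: {z}→{z}
  live L5: ∅→∅
  live L6: {z}→{z}
  live L7: {z}→{z}
  live L8: {z}→∅

live-out(L0) = ["j", "z"]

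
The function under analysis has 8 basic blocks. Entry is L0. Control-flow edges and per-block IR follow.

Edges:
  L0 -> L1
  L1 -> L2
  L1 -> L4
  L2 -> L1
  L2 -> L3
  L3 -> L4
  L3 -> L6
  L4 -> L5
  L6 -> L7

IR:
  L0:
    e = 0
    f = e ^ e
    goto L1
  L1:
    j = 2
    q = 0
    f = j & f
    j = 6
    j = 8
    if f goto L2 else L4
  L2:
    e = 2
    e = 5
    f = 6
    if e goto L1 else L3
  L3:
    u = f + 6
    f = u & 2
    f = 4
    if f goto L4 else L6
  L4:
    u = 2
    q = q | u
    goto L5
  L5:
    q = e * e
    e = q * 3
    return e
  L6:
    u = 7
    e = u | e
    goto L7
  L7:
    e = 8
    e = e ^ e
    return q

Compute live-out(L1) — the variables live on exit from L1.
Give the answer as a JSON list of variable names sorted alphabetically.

Answer: ["e", "q"]

Derivation:
def/use:
  L0 def {e,f} use ∅
  L1 def {f,j,q} use {f}
  L2 def {e,f} use ∅
  L3 def {f,u} use {f}
  L4 def {q,u} use {q}
  L5 def {e,q} use {e}
  L6 def {e,u} use {e}
  L7 def {e} use {q}

Live sets:
  L0: in=∅ out={e,f}
  L1: in={e,f} out={e,q}
  L2: in={q} out={e,f,q}
  L3: in={e,f,q} out={e,q}
  L4: in={e,q} out={e}
  L5: in={e} out=∅
  L6: in={e,q} out={q}
  L7: in={q} out=∅

live-out(L1) = ["e", "q"]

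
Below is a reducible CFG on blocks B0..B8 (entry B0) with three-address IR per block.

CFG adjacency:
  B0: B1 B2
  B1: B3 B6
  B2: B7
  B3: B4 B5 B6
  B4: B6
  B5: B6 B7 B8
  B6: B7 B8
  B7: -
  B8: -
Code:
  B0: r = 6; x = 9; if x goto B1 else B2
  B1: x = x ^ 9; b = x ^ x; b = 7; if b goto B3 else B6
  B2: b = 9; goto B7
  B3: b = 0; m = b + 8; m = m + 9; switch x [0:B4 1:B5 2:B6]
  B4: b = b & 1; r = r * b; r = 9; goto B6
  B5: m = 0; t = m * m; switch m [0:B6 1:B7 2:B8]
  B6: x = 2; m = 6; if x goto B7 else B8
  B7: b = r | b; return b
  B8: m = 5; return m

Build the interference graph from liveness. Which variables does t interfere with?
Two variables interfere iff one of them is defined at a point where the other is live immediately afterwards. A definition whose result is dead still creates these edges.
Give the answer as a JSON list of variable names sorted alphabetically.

Per-block:
  B0: {r,x} / ∅
  B1: {b,x} / {x}
  B2: {b} / ∅
  B3: {b,m} / {x}
  B4: {b,r} / {b,r}
  B5: {m,t} / ∅
  B6: {m,x} / ∅
  B7: {b} / {b,r}
  B8: {m} / ∅

Backward fixpoint:
  B0 li=∅ lo={r,x}
  B1 li={r,x} lo={b,r,x}
  B2 li={r} lo={b,r}
  B3 li={r,x} lo={b,r}
  B4 li={b,r} lo={b,r}
  B5 li={b,r} lo={b,r}
  B6 li={b,r} lo={b,r}
  B7 li={b,r} lo=∅
  B8 li=∅ lo=∅

Interfere edges:
  b: {m,r,t,x}
  m: {b,r,t,x}
  r: {b,m,t,x}
  t: {b,m,r}
  x: {b,m,r}

N(t) = ["b", "m", "r"]

Answer: ["b", "m", "r"]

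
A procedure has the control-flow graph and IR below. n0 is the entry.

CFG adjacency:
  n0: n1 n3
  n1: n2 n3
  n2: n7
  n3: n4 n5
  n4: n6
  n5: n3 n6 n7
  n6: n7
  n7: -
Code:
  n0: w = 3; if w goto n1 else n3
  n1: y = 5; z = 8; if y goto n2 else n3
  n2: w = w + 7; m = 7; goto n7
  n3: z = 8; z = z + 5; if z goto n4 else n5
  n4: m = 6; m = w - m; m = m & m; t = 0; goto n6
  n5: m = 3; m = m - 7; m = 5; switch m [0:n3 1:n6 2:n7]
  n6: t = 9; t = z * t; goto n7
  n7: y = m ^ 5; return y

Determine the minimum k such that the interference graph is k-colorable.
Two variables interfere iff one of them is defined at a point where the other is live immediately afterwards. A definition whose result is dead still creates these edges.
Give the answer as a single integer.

Answer: 3

Analysis:
Block summaries:
  n0 def {w} use ∅
  n1 def {y,z} use ∅
  n2 def {m,w} use {w}
  n3 def {z} use ∅
  n4 def {m,t} use {w}
  n5 def {m} use ∅
  n6 def {t} use {z}
  n7 def {y} use {m}

Live sets:
  n0 li=∅ lo={w}
  n1 li={w} lo={w}
  n2 li={w} lo={m}
  n3 li={w} lo={w,z}
  n4 li={w,z} lo={m,z}
  n5 li={w,z} lo={m,w,z}
  n6 li={m,z} lo={m}
  n7 li={m} lo=∅

Interference:
  m: {t,w,z}
  t: {m,z}
  w: {m,y,z}
  y: {w,z}
  z: {m,t,w,y}

Registers:
  {m,t,z} pairwise interfere (3-clique) ⇒ χ ≥ 3
  3-colouring: r0={z}  r1={m,y}  r2={t,w}
  χ = 3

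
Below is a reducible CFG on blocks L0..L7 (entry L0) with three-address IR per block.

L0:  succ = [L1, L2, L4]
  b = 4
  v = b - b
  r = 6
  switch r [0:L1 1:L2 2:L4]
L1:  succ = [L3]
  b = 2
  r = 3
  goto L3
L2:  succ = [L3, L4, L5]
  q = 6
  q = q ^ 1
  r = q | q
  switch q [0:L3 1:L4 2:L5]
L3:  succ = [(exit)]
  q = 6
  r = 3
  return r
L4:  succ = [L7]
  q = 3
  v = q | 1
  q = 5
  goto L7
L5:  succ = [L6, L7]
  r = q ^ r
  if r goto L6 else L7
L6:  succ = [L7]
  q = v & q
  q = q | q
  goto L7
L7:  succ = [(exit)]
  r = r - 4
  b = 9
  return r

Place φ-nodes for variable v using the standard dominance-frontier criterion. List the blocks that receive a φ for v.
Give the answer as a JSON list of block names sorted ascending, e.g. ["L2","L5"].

idom tree: L1←L0 L2←L0 L3←L0 L4←L0 L5←L2 L6←L5 L7←L0
Dom∩ at merges:
  L3: preds {L1,L2}: {L0,L1} ∩ {L0,L2} = {L0}; idom=L0
  L4: preds {L0,L2}: {L0} ∩ {L0,L2} = {L0}; idom=L0
  L7: preds {L4,L5,L6}: {L0,L4} ∩ {L0,L2,L5} ∩ {L0,L2,L5,L6} = {L0}; idom=L0

DF derivation:
  L3←L1: walk L1 to L0
  L3←L2: walk L2 to L0
  L4←L0: walk · to L0
  L4←L2: walk L2 to L0
  L7←L4: walk L4 to L0
  L7←L5: walk L5→L2 to L0
  L7←L6: walk L6→L5→L2 to L0
  L0: DF=∅
  L1: DF={L3}
  L2: DF={L3,L4,L7}
  L3: DF=∅
  L4: DF={L7}
  L5: DF={L7}
  L6: DF={L7}
  L7: DF=∅

φ for v: defs {L0,L4}
  DF⁺ = {L7}

Answer: ["L7"]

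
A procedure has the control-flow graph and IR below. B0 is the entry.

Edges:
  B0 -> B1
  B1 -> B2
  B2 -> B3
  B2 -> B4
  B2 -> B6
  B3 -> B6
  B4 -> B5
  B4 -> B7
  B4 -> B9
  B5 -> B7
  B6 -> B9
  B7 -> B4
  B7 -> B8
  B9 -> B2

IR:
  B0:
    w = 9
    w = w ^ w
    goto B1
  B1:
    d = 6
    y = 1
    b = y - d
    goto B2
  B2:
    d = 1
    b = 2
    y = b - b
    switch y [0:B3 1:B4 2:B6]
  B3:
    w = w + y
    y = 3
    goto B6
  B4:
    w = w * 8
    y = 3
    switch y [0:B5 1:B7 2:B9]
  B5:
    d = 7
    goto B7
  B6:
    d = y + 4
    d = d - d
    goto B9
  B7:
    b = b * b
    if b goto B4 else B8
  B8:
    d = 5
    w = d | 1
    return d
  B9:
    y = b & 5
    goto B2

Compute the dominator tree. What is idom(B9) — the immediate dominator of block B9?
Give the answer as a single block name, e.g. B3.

idom tree: B1←B0 B2←B1 B3←B2 B4←B2 B5←B4 B6←B2 B7←B4 B8←B7 B9←B2
Dom∩ at merges:
  B2: preds {B1,B9}: {B0,B1} ∩ {B0,B1,B2,B9} = {B0,B1}; idom=B1
  B4: preds {B2,B7}: {B0,B1,B2} ∩ {B0,B1,B2,B4,B7} = {B0,B1,B2}; idom=B2
  B6: preds {B2,B3}: {B0,B1,B2} ∩ {B0,B1,B2,B3} = {B0,B1,B2}; idom=B2
  B7: preds {B4,B5}: {B0,B1,B2,B4} ∩ {B0,B1,B2,B4,B5} = {B0,B1,B2,B4}; idom=B4
  B9: preds {B4,B6}: {B0,B1,B2,B4} ∩ {B0,B1,B2,B6} = {B0,B1,B2}; idom=B2

idom(B9) = B2

Answer: B2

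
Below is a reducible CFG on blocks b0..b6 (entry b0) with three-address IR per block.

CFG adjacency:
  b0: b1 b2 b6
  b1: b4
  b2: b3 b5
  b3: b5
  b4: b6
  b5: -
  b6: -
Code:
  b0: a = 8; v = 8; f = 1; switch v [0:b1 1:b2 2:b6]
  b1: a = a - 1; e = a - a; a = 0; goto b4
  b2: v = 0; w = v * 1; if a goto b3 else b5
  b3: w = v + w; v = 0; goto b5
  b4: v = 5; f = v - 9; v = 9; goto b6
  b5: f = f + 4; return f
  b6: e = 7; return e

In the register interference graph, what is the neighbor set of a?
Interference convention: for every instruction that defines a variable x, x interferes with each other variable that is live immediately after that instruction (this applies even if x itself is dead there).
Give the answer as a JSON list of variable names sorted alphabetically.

def/use:
  b0: def={a,f,v} ue=∅
  b1: def={a,e} ue={a}
  b2: def={v,w} ue={a}
  b3: def={v,w} ue={v,w}
  b4: def={f,v} ue=∅
  b5: def={f} ue={f}
  b6: def={e} ue=∅

Liveness:
  live b0: ∅→{a,f}
  live b1: {a}→∅
  live b2: {a,f}→{f,v,w}
  live b3: {f,v,w}→{f}
  live b4: ∅→∅
  live b5: {f}→∅
  live b6: ∅→∅

Conflict graph:
  a↔{f,v,w}
  e↔∅
  f↔{a,v,w}
  v↔{a,f,w}
  w↔{a,f,v}

N(a) = ["f", "v", "w"]

Answer: ["f", "v", "w"]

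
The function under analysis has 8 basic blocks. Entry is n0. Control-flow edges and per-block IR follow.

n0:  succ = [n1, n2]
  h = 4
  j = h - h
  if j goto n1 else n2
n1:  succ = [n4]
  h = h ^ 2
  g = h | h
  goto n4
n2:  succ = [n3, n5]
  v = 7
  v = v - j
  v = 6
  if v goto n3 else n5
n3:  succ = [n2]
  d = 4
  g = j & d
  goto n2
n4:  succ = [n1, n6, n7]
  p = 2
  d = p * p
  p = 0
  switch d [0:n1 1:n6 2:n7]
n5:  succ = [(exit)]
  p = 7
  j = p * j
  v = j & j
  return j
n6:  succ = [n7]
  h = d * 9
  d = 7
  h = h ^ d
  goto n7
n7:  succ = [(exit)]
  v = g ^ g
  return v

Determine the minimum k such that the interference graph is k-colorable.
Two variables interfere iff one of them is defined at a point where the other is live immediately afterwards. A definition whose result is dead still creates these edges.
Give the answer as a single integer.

Block summaries:
  n0: def={h,j} ue=∅
  n1: def={g,h} ue={h}
  n2: def={v} ue={j}
  n3: def={d,g} ue={j}
  n4: def={d,p} ue=∅
  n5: def={j,p,v} ue={j}
  n6: def={d,h} ue={d}
  n7: def={v} ue={g}

Liveness:
  live n0: ∅→{h,j}
  live n1: {h}→{g,h}
  live n2: {j}→{j}
  live n3: {j}→{j}
  live n4: {g,h}→{d,g,h}
  live n5: {j}→∅
  live n6: {d,g}→{g}
  live n7: {g}→∅

Interference:
  d↔{g,h,j,p}
  g↔{d,h,j,p}
  h↔{d,g,j,p}
  j↔{d,g,h,p,v}
  p↔{d,g,h,j}
  v↔{j}

Colouring:
  {d,g,h,j,p} pairwise interfere (5-clique) ⇒ χ ≥ 5
  assign d→r1 g→r2 h→r3 j→r0 p→r4 v→r1 — no edge inside a register ⇒ χ ≤ 5
  χ = 5

Answer: 5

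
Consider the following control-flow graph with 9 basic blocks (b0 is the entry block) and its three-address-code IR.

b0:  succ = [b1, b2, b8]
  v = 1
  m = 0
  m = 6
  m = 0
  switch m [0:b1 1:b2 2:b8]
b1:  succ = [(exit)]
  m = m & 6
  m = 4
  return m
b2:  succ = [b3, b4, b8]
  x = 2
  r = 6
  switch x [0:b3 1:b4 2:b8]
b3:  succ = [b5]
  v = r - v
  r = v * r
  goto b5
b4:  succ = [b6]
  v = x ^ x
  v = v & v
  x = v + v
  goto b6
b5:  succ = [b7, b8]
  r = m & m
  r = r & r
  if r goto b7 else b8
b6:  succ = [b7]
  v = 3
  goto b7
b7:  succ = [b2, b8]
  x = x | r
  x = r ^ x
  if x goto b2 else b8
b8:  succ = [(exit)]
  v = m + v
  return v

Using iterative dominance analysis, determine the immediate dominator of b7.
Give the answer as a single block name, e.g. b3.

Answer: b2

Working:
idom tree: b1←b0 b2←b0 b3←b2 b4←b2 b5←b3 b6←b4 b7←b2 b8←b0
Dom∩ at merges:
  b2: preds {b0,b7}: {b0} ∩ {b0,b2,b7} = {b0}; idom=b0
  b7: preds {b5,b6}: {b0,b2,b3,b5} ∩ {b0,b2,b4,b6} = {b0,b2}; idom=b2
  b8: preds {b0,b2,b5,b7}: {b0} ∩ {b0,b2} ∩ {b0,b2,b3,b5} ∩ {b0,b2,b7} = {b0}; idom=b0

idom(b7) = b2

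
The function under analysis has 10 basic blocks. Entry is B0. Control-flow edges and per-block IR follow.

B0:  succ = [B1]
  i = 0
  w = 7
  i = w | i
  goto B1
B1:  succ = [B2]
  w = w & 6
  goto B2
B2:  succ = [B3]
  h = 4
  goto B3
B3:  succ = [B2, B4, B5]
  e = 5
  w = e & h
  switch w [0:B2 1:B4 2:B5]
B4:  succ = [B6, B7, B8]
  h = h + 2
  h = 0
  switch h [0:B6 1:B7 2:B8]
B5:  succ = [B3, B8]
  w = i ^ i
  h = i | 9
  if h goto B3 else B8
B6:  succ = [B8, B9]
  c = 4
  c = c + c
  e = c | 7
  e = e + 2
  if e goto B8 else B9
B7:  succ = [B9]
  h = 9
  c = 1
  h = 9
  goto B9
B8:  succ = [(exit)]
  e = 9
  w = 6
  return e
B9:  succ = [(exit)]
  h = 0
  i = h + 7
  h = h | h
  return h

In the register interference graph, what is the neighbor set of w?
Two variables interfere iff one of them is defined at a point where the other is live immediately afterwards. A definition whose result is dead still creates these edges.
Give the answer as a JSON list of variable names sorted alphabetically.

def/use:
  B0 def {i,w} use ∅
  B1 def {w} use {w}
  B2 def {h} use ∅
  B3 def {e,w} use {h}
  B4 def {h} use {h}
  B5 def {h,w} use {i}
  B6 def {c,e} use ∅
  B7 def {c,h} use ∅
  B8 def {e,w} use ∅
  B9 def {h,i} use ∅

Backward fixpoint:
  B0: in=∅ out={i,w}
  B1: in={i,w} out={i}
  B2: in={i} out={h,i}
  B3: in={h,i} out={h,i}
  B4: in={h} out=∅
  B5: in={i} out={h,i}
  B6: in=∅ out=∅
  B7: in=∅ out=∅
  B8: in=∅ out=∅
  B9: in=∅ out=∅

Interference:
  c: ∅
  e: {h,i,w}
  h: {e,i,w}
  i: {e,h,w}
  w: {e,h,i}

N(w) = ["e", "h", "i"]

Answer: ["e", "h", "i"]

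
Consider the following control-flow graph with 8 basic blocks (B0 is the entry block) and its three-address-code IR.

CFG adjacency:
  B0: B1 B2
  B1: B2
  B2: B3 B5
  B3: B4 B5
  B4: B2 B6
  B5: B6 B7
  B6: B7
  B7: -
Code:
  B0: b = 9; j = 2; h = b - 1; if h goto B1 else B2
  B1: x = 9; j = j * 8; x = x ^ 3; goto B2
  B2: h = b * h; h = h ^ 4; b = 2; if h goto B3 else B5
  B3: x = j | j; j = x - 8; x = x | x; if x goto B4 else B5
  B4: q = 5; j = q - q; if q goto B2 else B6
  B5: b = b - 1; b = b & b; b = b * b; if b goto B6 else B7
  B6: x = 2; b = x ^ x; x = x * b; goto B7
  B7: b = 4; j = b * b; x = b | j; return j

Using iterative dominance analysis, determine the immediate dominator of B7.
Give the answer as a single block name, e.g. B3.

idom tree: B1←B0 B2←B0 B3←B2 B4←B3 B5←B2 B6←B2 B7←B2
Dom at joins:
  B2: preds {B0,B1,B4}: {B0} ∩ {B0,B1} ∩ {B0,B2,B3,B4} = {B0}; idom=B0
  B5: preds {B2,B3}: {B0,B2} ∩ {B0,B2,B3} = {B0,B2}; idom=B2
  B6: preds {B4,B5}: {B0,B2,B3,B4} ∩ {B0,B2,B5} = {B0,B2}; idom=B2
  B7: preds {B5,B6}: {B0,B2,B5} ∩ {B0,B2,B6} = {B0,B2}; idom=B2

idom(B7) = B2

Answer: B2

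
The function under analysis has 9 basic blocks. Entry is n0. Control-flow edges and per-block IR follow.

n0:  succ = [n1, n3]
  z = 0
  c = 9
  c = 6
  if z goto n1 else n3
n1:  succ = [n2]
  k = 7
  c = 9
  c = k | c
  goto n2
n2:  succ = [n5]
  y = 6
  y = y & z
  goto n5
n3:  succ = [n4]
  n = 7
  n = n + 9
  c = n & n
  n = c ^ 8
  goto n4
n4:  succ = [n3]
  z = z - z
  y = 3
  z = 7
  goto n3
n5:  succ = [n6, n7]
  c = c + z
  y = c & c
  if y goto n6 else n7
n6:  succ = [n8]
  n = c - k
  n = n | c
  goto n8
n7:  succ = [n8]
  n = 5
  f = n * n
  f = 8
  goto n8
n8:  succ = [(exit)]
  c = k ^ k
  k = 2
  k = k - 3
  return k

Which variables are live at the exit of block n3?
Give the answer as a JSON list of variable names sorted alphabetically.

Answer: ["z"]

Analysis:
Block summaries:
  n0: def={c,z} ue=∅
  n1: def={c,k} ue=∅
  n2: def={y} ue={z}
  n3: def={c,n} ue=∅
  n4: def={y,z} ue={z}
  n5: def={c,y} ue={c,z}
  n6: def={n} ue={c,k}
  n7: def={f,n} ue=∅
  n8: def={c,k} ue={k}

Live sets:
  n0 li=∅ lo={z}
  n1 li={z} lo={c,k,z}
  n2 li={c,k,z} lo={c,k,z}
  n3 li={z} lo={z}
  n4 li={z} lo={z}
  n5 li={c,k,z} lo={c,k}
  n6 li={c,k} lo={k}
  n7 li={k} lo={k}
  n8 li={k} lo=∅

live-out(n3) = ["z"]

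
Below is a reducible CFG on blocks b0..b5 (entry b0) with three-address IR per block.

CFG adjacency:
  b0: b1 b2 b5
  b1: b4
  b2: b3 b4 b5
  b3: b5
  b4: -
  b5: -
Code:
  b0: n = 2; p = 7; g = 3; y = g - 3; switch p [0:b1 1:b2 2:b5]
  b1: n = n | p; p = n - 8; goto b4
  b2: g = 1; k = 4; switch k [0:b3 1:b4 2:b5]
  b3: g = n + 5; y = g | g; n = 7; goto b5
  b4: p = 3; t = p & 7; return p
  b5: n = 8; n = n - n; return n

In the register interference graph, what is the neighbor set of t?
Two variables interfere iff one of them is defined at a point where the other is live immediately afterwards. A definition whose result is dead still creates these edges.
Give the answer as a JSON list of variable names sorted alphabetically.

Answer: ["p"]

Analysis:
def/use:
  b0 def {g,n,p,y} use ∅
  b1 def {n,p} use {n,p}
  b2 def {g,k} use ∅
  b3 def {g,n,y} use {n}
  b4 def {p,t} use ∅
  b5 def {n} use ∅

Live sets:
  b0 li=∅ lo={n,p}
  b1 li={n,p} lo=∅
  b2 li={n} lo={n}
  b3 li={n} lo=∅
  b4 li=∅ lo=∅
  b5 li=∅ lo=∅

Interference:
  g↔{n,p}
  k↔{n}
  n↔{g,k,p,y}
  p↔{g,n,t,y}
  t↔{p}
  y↔{n,p}

N(t) = ["p"]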